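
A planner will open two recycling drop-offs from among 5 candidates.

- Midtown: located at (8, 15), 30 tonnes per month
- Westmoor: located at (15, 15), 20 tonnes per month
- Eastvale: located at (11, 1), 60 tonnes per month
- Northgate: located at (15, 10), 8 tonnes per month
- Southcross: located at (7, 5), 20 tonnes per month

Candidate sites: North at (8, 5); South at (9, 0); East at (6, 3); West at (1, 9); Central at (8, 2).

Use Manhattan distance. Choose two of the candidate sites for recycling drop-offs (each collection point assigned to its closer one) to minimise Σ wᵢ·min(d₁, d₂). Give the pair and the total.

{North, South}, total 936

Evaluate every pair (each demand assigned to the nearer of the two):
  {North, South}: total = 936
  {North, Central}: total = 996
  {South, Central}: total = 1170
  {North, East}: total = 1176
  {North, West}: total = 1176
  {South, East}: total = 1208
  {East, Central}: total = 1210
  {South, West}: total = 1230
  {West, Central}: total = 1230
  {East, West}: total = 1390
Best pair: {North, South} with total 936.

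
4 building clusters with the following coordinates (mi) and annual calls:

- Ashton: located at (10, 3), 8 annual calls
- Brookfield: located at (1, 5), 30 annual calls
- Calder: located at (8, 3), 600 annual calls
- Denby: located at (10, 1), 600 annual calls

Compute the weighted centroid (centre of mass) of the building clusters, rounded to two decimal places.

The minimiser of Σwᵢ‖p−pᵢ‖² is the weighted centroid p* = (Σwᵢpᵢ)/(Σwᵢ).
Σwᵢ = 1238.
Σwᵢxᵢ = 8·10 + 30·1 + 600·8 + 600·10 = 10910.
Σwᵢyᵢ = 8·3 + 30·5 + 600·3 + 600·1 = 2574.
x* = 10910/1238 = 8.81, y* = 2574/1238 = 2.08.

(8.81, 2.08)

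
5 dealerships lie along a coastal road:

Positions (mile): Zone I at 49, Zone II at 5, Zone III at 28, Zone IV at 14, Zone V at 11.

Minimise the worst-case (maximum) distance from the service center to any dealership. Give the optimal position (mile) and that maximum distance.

The 1-center on a line is the midpoint of the two extreme points: leftmost at 5, rightmost at 49.
Optimal location = (5 + 49)/2 = 27; maximum distance = (49 − 5)/2 = 22.

location 27, max distance 22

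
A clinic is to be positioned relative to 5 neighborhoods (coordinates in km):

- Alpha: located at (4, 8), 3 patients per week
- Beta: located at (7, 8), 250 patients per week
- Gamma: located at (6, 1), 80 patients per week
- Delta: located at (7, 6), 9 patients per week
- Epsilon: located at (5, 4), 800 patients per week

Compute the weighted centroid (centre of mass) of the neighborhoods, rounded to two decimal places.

(5.52, 4.69)

The minimiser of Σwᵢ‖p−pᵢ‖² is the weighted centroid p* = (Σwᵢpᵢ)/(Σwᵢ).
Σwᵢ = 1142.
Σwᵢxᵢ = 3·4 + 250·7 + 80·6 + 9·7 + 800·5 = 6305.
Σwᵢyᵢ = 3·8 + 250·8 + 80·1 + 9·6 + 800·4 = 5358.
x* = 6305/1142 = 5.52, y* = 5358/1142 = 4.69.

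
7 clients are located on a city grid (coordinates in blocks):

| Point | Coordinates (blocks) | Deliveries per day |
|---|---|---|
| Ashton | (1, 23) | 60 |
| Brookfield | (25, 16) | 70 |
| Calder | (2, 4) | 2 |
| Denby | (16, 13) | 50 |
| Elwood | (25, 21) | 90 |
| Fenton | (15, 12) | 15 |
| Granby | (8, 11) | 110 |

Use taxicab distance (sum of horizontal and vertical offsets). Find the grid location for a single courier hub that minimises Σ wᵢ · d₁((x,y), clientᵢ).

Manhattan distance separates: Σwᵢ(|x−xᵢ|+|y−yᵢ|) = Σwᵢ|x−xᵢ| + Σwᵢ|y−yᵢ|, so x and y are optimised independently as 1-D weighted medians.
Total weight W = 397; half = 198.5.
x-coordinate, sorted with cumulative weight:
  x=1 (Ashton, w=60) cum 60
  x=2 (Calder, w=2) cum 62
  x=8 (Granby, w=110) cum 172
  x=15 (Fenton, w=15) cum 187
  x=16 (Denby, w=50) cum 237  ← median
  x=25 (Brookfield, w=70) cum 307
  x=25 (Elwood, w=90) cum 397
⇒ x* = 16
y-coordinate, sorted with cumulative weight:
  y=4 (Calder, w=2) cum 2
  y=11 (Granby, w=110) cum 112
  y=12 (Fenton, w=15) cum 127
  y=13 (Denby, w=50) cum 177
  y=16 (Brookfield, w=70) cum 247  ← median
  y=21 (Elwood, w=90) cum 337
  y=23 (Ashton, w=60) cum 397
⇒ y* = 16

(16, 16)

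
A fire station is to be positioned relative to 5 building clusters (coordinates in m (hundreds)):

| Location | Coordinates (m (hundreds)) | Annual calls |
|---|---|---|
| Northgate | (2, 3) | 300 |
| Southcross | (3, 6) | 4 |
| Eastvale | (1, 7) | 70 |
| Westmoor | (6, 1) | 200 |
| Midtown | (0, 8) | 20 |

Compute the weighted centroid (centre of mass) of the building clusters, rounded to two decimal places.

The minimiser of Σwᵢ‖p−pᵢ‖² is the weighted centroid p* = (Σwᵢpᵢ)/(Σwᵢ).
Σwᵢ = 594.
Σwᵢxᵢ = 300·2 + 4·3 + 70·1 + 200·6 + 20·0 = 1882.
Σwᵢyᵢ = 300·3 + 4·6 + 70·7 + 200·1 + 20·8 = 1774.
x* = 1882/594 = 3.17, y* = 1774/594 = 2.99.

(3.17, 2.99)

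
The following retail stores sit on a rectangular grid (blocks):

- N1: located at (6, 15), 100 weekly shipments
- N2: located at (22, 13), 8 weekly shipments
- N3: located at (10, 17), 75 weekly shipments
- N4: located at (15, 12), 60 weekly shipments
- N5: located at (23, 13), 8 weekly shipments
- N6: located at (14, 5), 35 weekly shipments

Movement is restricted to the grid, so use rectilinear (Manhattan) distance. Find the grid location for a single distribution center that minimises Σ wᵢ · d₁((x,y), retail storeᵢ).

Manhattan distance separates: Σwᵢ(|x−xᵢ|+|y−yᵢ|) = Σwᵢ|x−xᵢ| + Σwᵢ|y−yᵢ|, so x and y are optimised independently as 1-D weighted medians.
Total weight W = 286; half = 143.
x-coordinate, sorted with cumulative weight:
  x=6 (N1, w=100) cum 100
  x=10 (N3, w=75) cum 175  ← median
  x=14 (N6, w=35) cum 210
  x=15 (N4, w=60) cum 270
  x=22 (N2, w=8) cum 278
  x=23 (N5, w=8) cum 286
⇒ x* = 10
y-coordinate, sorted with cumulative weight:
  y=5 (N6, w=35) cum 35
  y=12 (N4, w=60) cum 95
  y=13 (N2, w=8) cum 103
  y=13 (N5, w=8) cum 111
  y=15 (N1, w=100) cum 211  ← median
  y=17 (N3, w=75) cum 286
⇒ y* = 15

(10, 15)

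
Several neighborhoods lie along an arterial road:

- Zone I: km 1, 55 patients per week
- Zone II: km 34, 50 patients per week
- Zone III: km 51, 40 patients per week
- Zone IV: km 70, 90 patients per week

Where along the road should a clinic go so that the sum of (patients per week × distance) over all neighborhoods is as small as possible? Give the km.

For a sum of weighted absolute distances on a line, the optimum is the weighted median (not the mean). Total weight W = 235; half-weight = 117.5.
Sort by position and accumulate weight:
  km 1 (Zone I, w=55) → cum 55
  km 34 (Zone II, w=50) → cum 105
  km 51 (Zone III, w=40) → cum 145  ≥ 117.5 → median here
  km 70 (Zone IV, w=90) → cum 235
Optimal location: km 51.

x = 51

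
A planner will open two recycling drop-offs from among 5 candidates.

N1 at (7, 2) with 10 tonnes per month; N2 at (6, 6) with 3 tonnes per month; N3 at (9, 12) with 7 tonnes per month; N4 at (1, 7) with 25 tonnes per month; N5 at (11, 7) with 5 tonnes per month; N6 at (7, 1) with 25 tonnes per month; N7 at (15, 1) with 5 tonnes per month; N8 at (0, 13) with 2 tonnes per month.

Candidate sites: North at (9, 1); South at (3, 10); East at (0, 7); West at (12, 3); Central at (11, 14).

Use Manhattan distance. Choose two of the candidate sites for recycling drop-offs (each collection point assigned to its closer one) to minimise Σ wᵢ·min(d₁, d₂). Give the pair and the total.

Evaluate every pair (each demand assigned to the nearer of the two):
  {North, East}: total = 285
  {North, South}: total = 364
  {East, West}: total = 427
  {South, West}: total = 499
  {North, Central}: total = 571
  {North, West}: total = 623
  {East, Central}: total = 651
  {South, East}: total = 719
  {West, Central}: total = 739
  {South, Central}: total = 751
Best pair: {North, East} with total 285.

{North, East}, total 285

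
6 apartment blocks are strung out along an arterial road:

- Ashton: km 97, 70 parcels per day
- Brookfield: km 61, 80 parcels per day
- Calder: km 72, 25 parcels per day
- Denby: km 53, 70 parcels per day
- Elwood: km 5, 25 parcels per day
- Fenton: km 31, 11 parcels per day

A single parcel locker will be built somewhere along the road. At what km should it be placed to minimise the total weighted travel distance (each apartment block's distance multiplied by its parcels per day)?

x = 61

For a sum of weighted absolute distances on a line, the optimum is the weighted median (not the mean). Total weight W = 281; half-weight = 140.5.
Sort by position and accumulate weight:
  km 5 (Elwood, w=25) → cum 25
  km 31 (Fenton, w=11) → cum 36
  km 53 (Denby, w=70) → cum 106
  km 61 (Brookfield, w=80) → cum 186  ≥ 140.5 → median here
  km 72 (Calder, w=25) → cum 211
  km 97 (Ashton, w=70) → cum 281
Optimal location: km 61.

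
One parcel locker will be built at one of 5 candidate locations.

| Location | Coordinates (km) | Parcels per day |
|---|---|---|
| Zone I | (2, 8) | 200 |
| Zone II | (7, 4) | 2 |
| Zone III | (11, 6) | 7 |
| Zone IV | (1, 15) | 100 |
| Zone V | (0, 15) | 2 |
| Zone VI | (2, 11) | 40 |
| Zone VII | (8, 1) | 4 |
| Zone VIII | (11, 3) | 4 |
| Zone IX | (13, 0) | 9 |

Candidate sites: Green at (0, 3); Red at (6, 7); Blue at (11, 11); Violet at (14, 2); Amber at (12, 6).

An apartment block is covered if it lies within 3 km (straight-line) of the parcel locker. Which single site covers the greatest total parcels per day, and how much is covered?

Coverage radius r = 3 km; a point is covered iff (Δx)²+(Δy)² ≤ 3² = 9.
  Green (0, 3): covers {none} → 0
  Red (6, 7): covers {none} → 0
  Blue (11, 11): covers {none} → 0
  Violet (14, 2): covers {Zone IX} → 9
  Amber (12, 6): covers {Zone III} → 7
Maximum coverage at Violet: 9 parcels per day.

Violet, covering 9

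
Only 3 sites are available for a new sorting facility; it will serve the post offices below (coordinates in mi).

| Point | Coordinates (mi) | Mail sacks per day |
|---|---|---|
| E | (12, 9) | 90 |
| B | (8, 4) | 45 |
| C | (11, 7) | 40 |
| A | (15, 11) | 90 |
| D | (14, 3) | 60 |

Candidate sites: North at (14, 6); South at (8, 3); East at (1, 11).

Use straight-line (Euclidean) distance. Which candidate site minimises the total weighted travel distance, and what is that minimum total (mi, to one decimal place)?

Total weighted distance at each candidate:
  North (14, 6): total = 1374.5
  South (8, 3): total = 2210.7
  East (1, 11): total = 4058.4
Minimum is at North with total 1374.5 mi.

North, total 1374.5 mi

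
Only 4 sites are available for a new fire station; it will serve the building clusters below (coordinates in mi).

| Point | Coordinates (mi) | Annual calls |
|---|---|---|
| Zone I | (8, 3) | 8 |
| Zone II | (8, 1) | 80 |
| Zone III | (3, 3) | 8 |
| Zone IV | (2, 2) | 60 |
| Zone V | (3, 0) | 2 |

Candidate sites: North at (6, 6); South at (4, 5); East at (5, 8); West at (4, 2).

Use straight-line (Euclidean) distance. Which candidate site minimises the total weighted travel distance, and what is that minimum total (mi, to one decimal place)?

West, total 498.6 mi

Total weighted distance at each candidate:
  North (6, 6): total = 846.4
  South (4, 5): total = 732.7
  East (5, 8): total = 1118.0
  West (4, 2): total = 498.6
Minimum is at West with total 498.6 mi.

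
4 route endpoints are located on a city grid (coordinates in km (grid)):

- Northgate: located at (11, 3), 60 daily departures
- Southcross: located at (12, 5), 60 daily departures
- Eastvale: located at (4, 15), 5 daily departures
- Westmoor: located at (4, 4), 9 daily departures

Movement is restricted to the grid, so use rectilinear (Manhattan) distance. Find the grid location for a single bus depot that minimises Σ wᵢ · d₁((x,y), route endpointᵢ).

(11, 4)

Manhattan distance separates: Σwᵢ(|x−xᵢ|+|y−yᵢ|) = Σwᵢ|x−xᵢ| + Σwᵢ|y−yᵢ|, so x and y are optimised independently as 1-D weighted medians.
Total weight W = 134; half = 67.
x-coordinate, sorted with cumulative weight:
  x=4 (Eastvale, w=5) cum 5
  x=4 (Westmoor, w=9) cum 14
  x=11 (Northgate, w=60) cum 74  ← median
  x=12 (Southcross, w=60) cum 134
⇒ x* = 11
y-coordinate, sorted with cumulative weight:
  y=3 (Northgate, w=60) cum 60
  y=4 (Westmoor, w=9) cum 69  ← median
  y=5 (Southcross, w=60) cum 129
  y=15 (Eastvale, w=5) cum 134
⇒ y* = 4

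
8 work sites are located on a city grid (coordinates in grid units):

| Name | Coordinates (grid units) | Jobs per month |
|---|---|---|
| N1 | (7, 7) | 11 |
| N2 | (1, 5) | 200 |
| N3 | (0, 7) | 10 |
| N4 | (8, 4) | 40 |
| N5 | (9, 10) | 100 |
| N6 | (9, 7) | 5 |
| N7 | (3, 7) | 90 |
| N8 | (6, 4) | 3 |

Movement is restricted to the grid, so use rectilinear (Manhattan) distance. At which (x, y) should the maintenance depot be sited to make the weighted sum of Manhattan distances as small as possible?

(3, 5)

Manhattan distance separates: Σwᵢ(|x−xᵢ|+|y−yᵢ|) = Σwᵢ|x−xᵢ| + Σwᵢ|y−yᵢ|, so x and y are optimised independently as 1-D weighted medians.
Total weight W = 459; half = 229.5.
x-coordinate, sorted with cumulative weight:
  x=0 (N3, w=10) cum 10
  x=1 (N2, w=200) cum 210
  x=3 (N7, w=90) cum 300  ← median
  x=6 (N8, w=3) cum 303
  x=7 (N1, w=11) cum 314
  x=8 (N4, w=40) cum 354
  x=9 (N5, w=100) cum 454
  x=9 (N6, w=5) cum 459
⇒ x* = 3
y-coordinate, sorted with cumulative weight:
  y=4 (N4, w=40) cum 40
  y=4 (N8, w=3) cum 43
  y=5 (N2, w=200) cum 243  ← median
  y=7 (N1, w=11) cum 254
  y=7 (N3, w=10) cum 264
  y=7 (N6, w=5) cum 269
  y=7 (N7, w=90) cum 359
  y=10 (N5, w=100) cum 459
⇒ y* = 5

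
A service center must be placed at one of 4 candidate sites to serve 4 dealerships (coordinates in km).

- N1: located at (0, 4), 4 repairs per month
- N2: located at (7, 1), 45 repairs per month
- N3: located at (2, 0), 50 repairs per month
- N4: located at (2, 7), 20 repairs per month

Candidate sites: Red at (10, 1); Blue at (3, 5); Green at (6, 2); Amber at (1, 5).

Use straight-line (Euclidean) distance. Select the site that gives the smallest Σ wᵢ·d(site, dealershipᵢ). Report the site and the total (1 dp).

Total weighted distance at each candidate:
  Red (10, 1): total = 779.9
  Blue (3, 5): total = 566.9
  Green (6, 2): total = 440.6
  Amber (1, 5): total = 629.8
Minimum is at Green with total 440.6 km.

Green, total 440.6 km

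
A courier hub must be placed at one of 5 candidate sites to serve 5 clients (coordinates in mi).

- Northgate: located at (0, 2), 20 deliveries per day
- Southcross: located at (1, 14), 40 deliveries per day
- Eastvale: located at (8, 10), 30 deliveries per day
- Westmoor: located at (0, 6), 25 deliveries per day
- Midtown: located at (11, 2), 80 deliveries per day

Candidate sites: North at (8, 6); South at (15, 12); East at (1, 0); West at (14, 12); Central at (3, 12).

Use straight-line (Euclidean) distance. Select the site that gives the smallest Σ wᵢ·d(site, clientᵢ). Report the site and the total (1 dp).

North, total 1324.1 mi

Total weighted distance at each candidate:
  North (8, 6): total = 1324.1
  South (15, 12): total = 2410.2
  East (1, 0): total = 1938.8
  West (14, 12): total = 2276.0
  Central (3, 12): total = 1675.7
Minimum is at North with total 1324.1 mi.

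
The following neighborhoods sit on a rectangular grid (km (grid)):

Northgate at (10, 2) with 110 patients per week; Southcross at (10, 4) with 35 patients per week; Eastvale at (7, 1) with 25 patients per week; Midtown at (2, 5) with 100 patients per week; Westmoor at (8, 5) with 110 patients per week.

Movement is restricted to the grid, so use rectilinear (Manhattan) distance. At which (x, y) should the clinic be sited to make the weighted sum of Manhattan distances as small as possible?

Manhattan distance separates: Σwᵢ(|x−xᵢ|+|y−yᵢ|) = Σwᵢ|x−xᵢ| + Σwᵢ|y−yᵢ|, so x and y are optimised independently as 1-D weighted medians.
Total weight W = 380; half = 190.
x-coordinate, sorted with cumulative weight:
  x=2 (Midtown, w=100) cum 100
  x=7 (Eastvale, w=25) cum 125
  x=8 (Westmoor, w=110) cum 235  ← median
  x=10 (Northgate, w=110) cum 345
  x=10 (Southcross, w=35) cum 380
⇒ x* = 8
y-coordinate, sorted with cumulative weight:
  y=1 (Eastvale, w=25) cum 25
  y=2 (Northgate, w=110) cum 135
  y=4 (Southcross, w=35) cum 170
  y=5 (Midtown, w=100) cum 270  ← median
  y=5 (Westmoor, w=110) cum 380
⇒ y* = 5

(8, 5)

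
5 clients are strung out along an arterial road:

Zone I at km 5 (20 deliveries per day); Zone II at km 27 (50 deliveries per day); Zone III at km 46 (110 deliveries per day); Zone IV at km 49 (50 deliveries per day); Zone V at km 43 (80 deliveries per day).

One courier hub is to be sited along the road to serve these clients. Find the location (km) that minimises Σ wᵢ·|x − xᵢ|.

For a sum of weighted absolute distances on a line, the optimum is the weighted median (not the mean). Total weight W = 310; half-weight = 155.
Sort by position and accumulate weight:
  km 5 (Zone I, w=20) → cum 20
  km 27 (Zone II, w=50) → cum 70
  km 43 (Zone V, w=80) → cum 150
  km 46 (Zone III, w=110) → cum 260  ≥ 155 → median here
  km 49 (Zone IV, w=50) → cum 310
Optimal location: km 46.

x = 46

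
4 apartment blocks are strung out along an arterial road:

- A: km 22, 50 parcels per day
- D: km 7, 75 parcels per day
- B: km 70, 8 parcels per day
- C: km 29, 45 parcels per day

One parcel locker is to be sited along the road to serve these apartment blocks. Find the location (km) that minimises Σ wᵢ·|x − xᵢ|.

x = 22

For a sum of weighted absolute distances on a line, the optimum is the weighted median (not the mean). Total weight W = 178; half-weight = 89.
Sort by position and accumulate weight:
  km 7 (D, w=75) → cum 75
  km 22 (A, w=50) → cum 125  ≥ 89 → median here
  km 29 (C, w=45) → cum 170
  km 70 (B, w=8) → cum 178
Optimal location: km 22.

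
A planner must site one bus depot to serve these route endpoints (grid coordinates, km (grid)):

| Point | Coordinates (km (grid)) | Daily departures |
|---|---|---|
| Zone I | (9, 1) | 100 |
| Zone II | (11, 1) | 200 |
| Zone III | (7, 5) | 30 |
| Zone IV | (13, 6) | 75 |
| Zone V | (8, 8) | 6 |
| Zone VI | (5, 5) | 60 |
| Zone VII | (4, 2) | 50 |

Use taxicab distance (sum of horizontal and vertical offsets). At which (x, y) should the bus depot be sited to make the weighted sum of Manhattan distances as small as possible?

Manhattan distance separates: Σwᵢ(|x−xᵢ|+|y−yᵢ|) = Σwᵢ|x−xᵢ| + Σwᵢ|y−yᵢ|, so x and y are optimised independently as 1-D weighted medians.
Total weight W = 521; half = 260.5.
x-coordinate, sorted with cumulative weight:
  x=4 (Zone VII, w=50) cum 50
  x=5 (Zone VI, w=60) cum 110
  x=7 (Zone III, w=30) cum 140
  x=8 (Zone V, w=6) cum 146
  x=9 (Zone I, w=100) cum 246
  x=11 (Zone II, w=200) cum 446  ← median
  x=13 (Zone IV, w=75) cum 521
⇒ x* = 11
y-coordinate, sorted with cumulative weight:
  y=1 (Zone I, w=100) cum 100
  y=1 (Zone II, w=200) cum 300  ← median
  y=2 (Zone VII, w=50) cum 350
  y=5 (Zone III, w=30) cum 380
  y=5 (Zone VI, w=60) cum 440
  y=6 (Zone IV, w=75) cum 515
  y=8 (Zone V, w=6) cum 521
⇒ y* = 1

(11, 1)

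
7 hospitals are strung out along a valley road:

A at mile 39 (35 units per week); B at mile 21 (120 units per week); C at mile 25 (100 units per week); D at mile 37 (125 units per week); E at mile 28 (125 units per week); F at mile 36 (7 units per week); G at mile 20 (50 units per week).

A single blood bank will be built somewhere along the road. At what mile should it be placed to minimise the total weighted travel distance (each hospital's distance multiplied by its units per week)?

x = 28

For a sum of weighted absolute distances on a line, the optimum is the weighted median (not the mean). Total weight W = 562; half-weight = 281.
Sort by position and accumulate weight:
  mile 20 (G, w=50) → cum 50
  mile 21 (B, w=120) → cum 170
  mile 25 (C, w=100) → cum 270
  mile 28 (E, w=125) → cum 395  ≥ 281 → median here
  mile 36 (F, w=7) → cum 402
  mile 37 (D, w=125) → cum 527
  mile 39 (A, w=35) → cum 562
Optimal location: mile 28.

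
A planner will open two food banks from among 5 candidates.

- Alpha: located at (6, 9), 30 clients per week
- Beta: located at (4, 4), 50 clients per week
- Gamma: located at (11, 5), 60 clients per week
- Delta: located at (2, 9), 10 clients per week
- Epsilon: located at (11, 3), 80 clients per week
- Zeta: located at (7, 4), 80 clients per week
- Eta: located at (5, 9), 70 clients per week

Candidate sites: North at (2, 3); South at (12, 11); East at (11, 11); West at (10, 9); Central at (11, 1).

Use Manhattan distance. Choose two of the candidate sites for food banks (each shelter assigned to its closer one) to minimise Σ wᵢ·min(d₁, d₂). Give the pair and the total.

Evaluate every pair (each demand assigned to the nearer of the two):
  {West, Central}: total = 2010
  {North, West}: total = 2020
  {North, Central}: total = 2020
  {East, Central}: total = 2340
  {South, Central}: total = 2450
  {North, East}: total = 2460
  {South, West}: total = 2600
  {East, West}: total = 2600
  {North, South}: total = 2700
  {South, East}: total = 3460
Best pair: {West, Central} with total 2010.

{West, Central}, total 2010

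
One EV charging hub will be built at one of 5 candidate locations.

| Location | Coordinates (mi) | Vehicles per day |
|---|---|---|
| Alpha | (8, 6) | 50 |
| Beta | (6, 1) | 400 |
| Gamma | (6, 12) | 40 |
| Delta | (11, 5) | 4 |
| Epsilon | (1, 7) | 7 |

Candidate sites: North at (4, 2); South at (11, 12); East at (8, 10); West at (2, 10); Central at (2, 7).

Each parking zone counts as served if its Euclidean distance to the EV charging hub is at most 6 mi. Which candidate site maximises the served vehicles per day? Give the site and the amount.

Coverage radius r = 6 mi; a point is covered iff (Δx)²+(Δy)² ≤ 6² = 36.
  North (4, 2): covers {Alpha, Beta, Epsilon} → 457
  South (11, 12): covers {Gamma} → 40
  East (8, 10): covers {Alpha, Gamma, Delta} → 94
  West (2, 10): covers {Gamma, Epsilon} → 47
  Central (2, 7): covers {Epsilon} → 7
Maximum coverage at North: 457 vehicles per day.

North, covering 457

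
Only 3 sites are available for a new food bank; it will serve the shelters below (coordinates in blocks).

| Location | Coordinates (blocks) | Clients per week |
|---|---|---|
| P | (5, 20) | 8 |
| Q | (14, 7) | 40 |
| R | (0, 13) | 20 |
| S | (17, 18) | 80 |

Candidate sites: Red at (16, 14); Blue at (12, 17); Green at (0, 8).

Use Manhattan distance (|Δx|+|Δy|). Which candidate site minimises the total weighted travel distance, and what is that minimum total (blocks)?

Total weighted distance at each candidate:
  Red (16, 14): total = 1236
  Blue (12, 17): total = 1360
  Green (0, 8): total = 2996
Minimum is at Red with total 1236 blocks.

Red, total 1236 blocks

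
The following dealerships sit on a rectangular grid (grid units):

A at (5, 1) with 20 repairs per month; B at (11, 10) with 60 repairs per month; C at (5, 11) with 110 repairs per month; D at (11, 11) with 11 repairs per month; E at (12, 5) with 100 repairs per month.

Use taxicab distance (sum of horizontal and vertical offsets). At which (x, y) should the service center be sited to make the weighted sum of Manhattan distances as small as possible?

Manhattan distance separates: Σwᵢ(|x−xᵢ|+|y−yᵢ|) = Σwᵢ|x−xᵢ| + Σwᵢ|y−yᵢ|, so x and y are optimised independently as 1-D weighted medians.
Total weight W = 301; half = 150.5.
x-coordinate, sorted with cumulative weight:
  x=5 (A, w=20) cum 20
  x=5 (C, w=110) cum 130
  x=11 (B, w=60) cum 190  ← median
  x=11 (D, w=11) cum 201
  x=12 (E, w=100) cum 301
⇒ x* = 11
y-coordinate, sorted with cumulative weight:
  y=1 (A, w=20) cum 20
  y=5 (E, w=100) cum 120
  y=10 (B, w=60) cum 180  ← median
  y=11 (C, w=110) cum 290
  y=11 (D, w=11) cum 301
⇒ y* = 10

(11, 10)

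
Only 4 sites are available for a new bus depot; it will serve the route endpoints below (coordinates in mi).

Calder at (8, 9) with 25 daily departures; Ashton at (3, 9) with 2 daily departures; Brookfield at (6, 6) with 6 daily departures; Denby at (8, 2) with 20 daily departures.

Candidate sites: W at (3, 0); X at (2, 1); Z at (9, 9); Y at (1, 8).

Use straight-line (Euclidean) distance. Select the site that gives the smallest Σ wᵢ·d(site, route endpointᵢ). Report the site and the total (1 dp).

Total weighted distance at each candidate:
  W (3, 0): total = 423.3
  X (2, 1): total = 426.2
  Z (9, 9): total = 203.9
  Y (1, 8): total = 398.0
Minimum is at Z with total 203.9 mi.

Z, total 203.9 mi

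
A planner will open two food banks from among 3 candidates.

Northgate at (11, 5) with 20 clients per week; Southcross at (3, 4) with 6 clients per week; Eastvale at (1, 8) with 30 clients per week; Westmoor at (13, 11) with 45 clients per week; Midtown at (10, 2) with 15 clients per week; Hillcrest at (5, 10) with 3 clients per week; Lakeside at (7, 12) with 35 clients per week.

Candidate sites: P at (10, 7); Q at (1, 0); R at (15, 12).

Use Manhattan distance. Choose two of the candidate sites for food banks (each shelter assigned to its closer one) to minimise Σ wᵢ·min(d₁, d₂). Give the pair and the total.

{P, R}, total 934

Evaluate every pair (each demand assigned to the nearer of the two):
  {P, R}: total = 934
  {P, Q}: total = 1030
  {Q, R}: total = 1112
Best pair: {P, R} with total 934.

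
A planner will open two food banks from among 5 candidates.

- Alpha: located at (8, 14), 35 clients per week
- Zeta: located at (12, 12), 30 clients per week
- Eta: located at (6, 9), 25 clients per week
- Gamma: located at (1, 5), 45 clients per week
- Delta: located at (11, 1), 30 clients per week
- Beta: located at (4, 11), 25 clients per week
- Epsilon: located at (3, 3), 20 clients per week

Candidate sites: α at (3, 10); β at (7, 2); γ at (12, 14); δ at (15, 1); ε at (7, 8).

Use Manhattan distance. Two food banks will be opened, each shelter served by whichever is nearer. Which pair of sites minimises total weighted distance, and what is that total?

{α, γ}, total 1225

Evaluate every pair (each demand assigned to the nearer of the two):
  {α, γ}: total = 1225
  {γ, ε}: total = 1315
  {β, γ}: total = 1330
  {α, β}: total = 1360
  {α, δ}: total = 1370
  {β, ε}: total = 1370
  {α, ε}: total = 1400
  {δ, ε}: total = 1420
  {γ, δ}: total = 1960
  {β, δ}: total = 2000
Best pair: {α, γ} with total 1225.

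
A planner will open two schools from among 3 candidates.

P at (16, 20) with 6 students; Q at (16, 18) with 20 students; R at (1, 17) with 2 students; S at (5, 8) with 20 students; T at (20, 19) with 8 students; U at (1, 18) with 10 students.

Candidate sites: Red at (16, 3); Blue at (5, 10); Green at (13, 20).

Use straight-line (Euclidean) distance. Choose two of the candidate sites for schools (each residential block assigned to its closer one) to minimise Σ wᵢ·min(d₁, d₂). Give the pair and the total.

{Blue, Green}, total 292.2

Evaluate every pair (each demand assigned to the nearer of the two):
  {Blue, Green}: total = 292.2
  {Red, Green}: total = 534.7
  {Red, Blue}: total = 638.7
Best pair: {Blue, Green} with total 292.2.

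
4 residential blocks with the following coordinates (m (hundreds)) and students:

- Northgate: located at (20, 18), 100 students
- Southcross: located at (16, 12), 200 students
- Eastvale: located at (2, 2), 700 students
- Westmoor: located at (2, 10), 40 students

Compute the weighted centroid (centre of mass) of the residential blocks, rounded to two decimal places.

The minimiser of Σwᵢ‖p−pᵢ‖² is the weighted centroid p* = (Σwᵢpᵢ)/(Σwᵢ).
Σwᵢ = 1040.
Σwᵢxᵢ = 100·20 + 200·16 + 700·2 + 40·2 = 6680.
Σwᵢyᵢ = 100·18 + 200·12 + 700·2 + 40·10 = 6000.
x* = 6680/1040 = 6.42, y* = 6000/1040 = 5.77.

(6.42, 5.77)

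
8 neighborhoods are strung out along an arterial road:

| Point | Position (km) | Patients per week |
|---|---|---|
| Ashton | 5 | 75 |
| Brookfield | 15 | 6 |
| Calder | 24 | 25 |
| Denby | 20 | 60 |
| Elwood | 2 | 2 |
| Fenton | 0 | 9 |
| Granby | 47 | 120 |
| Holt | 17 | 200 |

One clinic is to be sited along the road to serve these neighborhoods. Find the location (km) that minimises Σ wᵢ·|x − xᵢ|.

x = 17

For a sum of weighted absolute distances on a line, the optimum is the weighted median (not the mean). Total weight W = 497; half-weight = 248.5.
Sort by position and accumulate weight:
  km 0 (Fenton, w=9) → cum 9
  km 2 (Elwood, w=2) → cum 11
  km 5 (Ashton, w=75) → cum 86
  km 15 (Brookfield, w=6) → cum 92
  km 17 (Holt, w=200) → cum 292  ≥ 248.5 → median here
  km 20 (Denby, w=60) → cum 352
  km 24 (Calder, w=25) → cum 377
  km 47 (Granby, w=120) → cum 497
Optimal location: km 17.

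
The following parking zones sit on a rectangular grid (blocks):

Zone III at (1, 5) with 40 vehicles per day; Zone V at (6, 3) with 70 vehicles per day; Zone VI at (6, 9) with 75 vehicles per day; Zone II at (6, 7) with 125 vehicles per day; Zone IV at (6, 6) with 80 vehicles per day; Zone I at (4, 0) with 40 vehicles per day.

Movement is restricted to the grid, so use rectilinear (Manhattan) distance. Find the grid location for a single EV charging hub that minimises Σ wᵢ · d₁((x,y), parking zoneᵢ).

Manhattan distance separates: Σwᵢ(|x−xᵢ|+|y−yᵢ|) = Σwᵢ|x−xᵢ| + Σwᵢ|y−yᵢ|, so x and y are optimised independently as 1-D weighted medians.
Total weight W = 430; half = 215.
x-coordinate, sorted with cumulative weight:
  x=1 (Zone III, w=40) cum 40
  x=4 (Zone I, w=40) cum 80
  x=6 (Zone V, w=70) cum 150
  x=6 (Zone VI, w=75) cum 225  ← median
  x=6 (Zone II, w=125) cum 350
  x=6 (Zone IV, w=80) cum 430
⇒ x* = 6
y-coordinate, sorted with cumulative weight:
  y=0 (Zone I, w=40) cum 40
  y=3 (Zone V, w=70) cum 110
  y=5 (Zone III, w=40) cum 150
  y=6 (Zone IV, w=80) cum 230  ← median
  y=7 (Zone II, w=125) cum 355
  y=9 (Zone VI, w=75) cum 430
⇒ y* = 6

(6, 6)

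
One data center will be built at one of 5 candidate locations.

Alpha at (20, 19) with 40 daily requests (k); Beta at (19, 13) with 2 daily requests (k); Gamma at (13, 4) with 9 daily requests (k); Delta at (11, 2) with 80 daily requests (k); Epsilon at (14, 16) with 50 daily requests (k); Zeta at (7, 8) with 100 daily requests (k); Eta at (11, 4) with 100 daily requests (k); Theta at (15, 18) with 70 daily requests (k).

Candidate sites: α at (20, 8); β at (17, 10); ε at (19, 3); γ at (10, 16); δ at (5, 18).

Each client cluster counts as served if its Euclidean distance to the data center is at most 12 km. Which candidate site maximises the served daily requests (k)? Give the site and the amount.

Coverage radius r = 12 km; a point is covered iff (Δx)²+(Δy)² ≤ 12² = 144.
  α (20, 8): covers {Alpha, Beta, Gamma, Delta, Epsilon, Eta, Theta} → 351
  β (17, 10): covers {Alpha, Beta, Gamma, Delta, Epsilon, Zeta, Eta, Theta} → 451
  ε (19, 3): covers {Beta, Gamma, Delta, Eta} → 191
  γ (10, 16): covers {Alpha, Beta, Epsilon, Zeta, Theta} → 262
  δ (5, 18): covers {Epsilon, Zeta, Theta} → 220
Maximum coverage at β: 451 daily requests (k).

β, covering 451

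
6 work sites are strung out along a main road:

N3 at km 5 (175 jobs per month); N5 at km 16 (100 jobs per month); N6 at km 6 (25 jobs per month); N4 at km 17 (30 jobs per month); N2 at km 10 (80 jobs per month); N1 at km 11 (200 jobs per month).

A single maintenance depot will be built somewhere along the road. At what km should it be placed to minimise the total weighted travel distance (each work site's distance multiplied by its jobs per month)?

x = 11

For a sum of weighted absolute distances on a line, the optimum is the weighted median (not the mean). Total weight W = 610; half-weight = 305.
Sort by position and accumulate weight:
  km 5 (N3, w=175) → cum 175
  km 6 (N6, w=25) → cum 200
  km 10 (N2, w=80) → cum 280
  km 11 (N1, w=200) → cum 480  ≥ 305 → median here
  km 16 (N5, w=100) → cum 580
  km 17 (N4, w=30) → cum 610
Optimal location: km 11.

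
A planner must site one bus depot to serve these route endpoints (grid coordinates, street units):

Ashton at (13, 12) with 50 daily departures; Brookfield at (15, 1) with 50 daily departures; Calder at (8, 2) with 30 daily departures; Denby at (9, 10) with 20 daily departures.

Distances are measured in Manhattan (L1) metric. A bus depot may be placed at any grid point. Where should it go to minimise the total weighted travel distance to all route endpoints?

(13, 2)

Manhattan distance separates: Σwᵢ(|x−xᵢ|+|y−yᵢ|) = Σwᵢ|x−xᵢ| + Σwᵢ|y−yᵢ|, so x and y are optimised independently as 1-D weighted medians.
Total weight W = 150; half = 75.
x-coordinate, sorted with cumulative weight:
  x=8 (Calder, w=30) cum 30
  x=9 (Denby, w=20) cum 50
  x=13 (Ashton, w=50) cum 100  ← median
  x=15 (Brookfield, w=50) cum 150
⇒ x* = 13
y-coordinate, sorted with cumulative weight:
  y=1 (Brookfield, w=50) cum 50
  y=2 (Calder, w=30) cum 80  ← median
  y=10 (Denby, w=20) cum 100
  y=12 (Ashton, w=50) cum 150
⇒ y* = 2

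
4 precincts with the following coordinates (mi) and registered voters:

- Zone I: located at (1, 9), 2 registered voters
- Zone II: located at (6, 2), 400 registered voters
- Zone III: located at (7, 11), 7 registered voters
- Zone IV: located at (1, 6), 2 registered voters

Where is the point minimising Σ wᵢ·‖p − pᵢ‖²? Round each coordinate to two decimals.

(5.97, 2.21)

The minimiser of Σwᵢ‖p−pᵢ‖² is the weighted centroid p* = (Σwᵢpᵢ)/(Σwᵢ).
Σwᵢ = 411.
Σwᵢxᵢ = 2·1 + 400·6 + 7·7 + 2·1 = 2453.
Σwᵢyᵢ = 2·9 + 400·2 + 7·11 + 2·6 = 907.
x* = 2453/411 = 5.97, y* = 907/411 = 2.21.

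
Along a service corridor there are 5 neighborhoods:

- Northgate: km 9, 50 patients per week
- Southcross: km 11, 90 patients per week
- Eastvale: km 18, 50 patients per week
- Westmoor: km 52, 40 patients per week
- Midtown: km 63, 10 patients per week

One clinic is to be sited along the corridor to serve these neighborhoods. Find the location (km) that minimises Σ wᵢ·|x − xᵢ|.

For a sum of weighted absolute distances on a line, the optimum is the weighted median (not the mean). Total weight W = 240; half-weight = 120.
Sort by position and accumulate weight:
  km 9 (Northgate, w=50) → cum 50
  km 11 (Southcross, w=90) → cum 140  ≥ 120 → median here
  km 18 (Eastvale, w=50) → cum 190
  km 52 (Westmoor, w=40) → cum 230
  km 63 (Midtown, w=10) → cum 240
Optimal location: km 11.

x = 11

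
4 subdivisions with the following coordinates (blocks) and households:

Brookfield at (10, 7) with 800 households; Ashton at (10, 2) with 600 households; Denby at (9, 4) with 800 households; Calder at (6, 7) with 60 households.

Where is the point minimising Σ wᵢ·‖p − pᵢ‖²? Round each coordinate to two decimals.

The minimiser of Σwᵢ‖p−pᵢ‖² is the weighted centroid p* = (Σwᵢpᵢ)/(Σwᵢ).
Σwᵢ = 2260.
Σwᵢxᵢ = 800·10 + 600·10 + 800·9 + 60·6 = 21560.
Σwᵢyᵢ = 800·7 + 600·2 + 800·4 + 60·7 = 10420.
x* = 21560/2260 = 9.54, y* = 10420/2260 = 4.61.

(9.54, 4.61)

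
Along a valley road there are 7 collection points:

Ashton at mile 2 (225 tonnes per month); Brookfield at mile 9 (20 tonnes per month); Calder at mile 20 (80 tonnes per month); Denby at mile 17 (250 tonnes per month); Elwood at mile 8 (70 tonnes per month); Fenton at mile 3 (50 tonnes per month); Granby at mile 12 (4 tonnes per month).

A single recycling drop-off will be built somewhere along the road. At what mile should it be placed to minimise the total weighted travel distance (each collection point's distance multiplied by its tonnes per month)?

For a sum of weighted absolute distances on a line, the optimum is the weighted median (not the mean). Total weight W = 699; half-weight = 349.5.
Sort by position and accumulate weight:
  mile 2 (Ashton, w=225) → cum 225
  mile 3 (Fenton, w=50) → cum 275
  mile 8 (Elwood, w=70) → cum 345
  mile 9 (Brookfield, w=20) → cum 365  ≥ 349.5 → median here
  mile 12 (Granby, w=4) → cum 369
  mile 17 (Denby, w=250) → cum 619
  mile 20 (Calder, w=80) → cum 699
Optimal location: mile 9.

x = 9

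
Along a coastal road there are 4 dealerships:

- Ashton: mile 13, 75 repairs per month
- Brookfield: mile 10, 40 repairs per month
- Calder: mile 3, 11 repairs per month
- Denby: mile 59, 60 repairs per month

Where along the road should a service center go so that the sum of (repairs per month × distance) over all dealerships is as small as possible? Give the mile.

x = 13

For a sum of weighted absolute distances on a line, the optimum is the weighted median (not the mean). Total weight W = 186; half-weight = 93.
Sort by position and accumulate weight:
  mile 3 (Calder, w=11) → cum 11
  mile 10 (Brookfield, w=40) → cum 51
  mile 13 (Ashton, w=75) → cum 126  ≥ 93 → median here
  mile 59 (Denby, w=60) → cum 186
Optimal location: mile 13.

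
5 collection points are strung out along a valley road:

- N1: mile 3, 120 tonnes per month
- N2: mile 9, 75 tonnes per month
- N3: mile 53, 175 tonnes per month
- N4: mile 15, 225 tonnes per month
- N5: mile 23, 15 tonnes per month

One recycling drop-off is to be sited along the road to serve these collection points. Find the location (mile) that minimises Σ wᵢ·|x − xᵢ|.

For a sum of weighted absolute distances on a line, the optimum is the weighted median (not the mean). Total weight W = 610; half-weight = 305.
Sort by position and accumulate weight:
  mile 3 (N1, w=120) → cum 120
  mile 9 (N2, w=75) → cum 195
  mile 15 (N4, w=225) → cum 420  ≥ 305 → median here
  mile 23 (N5, w=15) → cum 435
  mile 53 (N3, w=175) → cum 610
Optimal location: mile 15.

x = 15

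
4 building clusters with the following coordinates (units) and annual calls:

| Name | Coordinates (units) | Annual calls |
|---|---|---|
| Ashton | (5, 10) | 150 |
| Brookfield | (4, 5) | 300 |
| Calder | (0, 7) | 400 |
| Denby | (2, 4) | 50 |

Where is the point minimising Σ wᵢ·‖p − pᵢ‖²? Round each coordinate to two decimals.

The minimiser of Σwᵢ‖p−pᵢ‖² is the weighted centroid p* = (Σwᵢpᵢ)/(Σwᵢ).
Σwᵢ = 900.
Σwᵢxᵢ = 150·5 + 300·4 + 400·0 + 50·2 = 2050.
Σwᵢyᵢ = 150·10 + 300·5 + 400·7 + 50·4 = 6000.
x* = 2050/900 = 2.28, y* = 6000/900 = 6.67.

(2.28, 6.67)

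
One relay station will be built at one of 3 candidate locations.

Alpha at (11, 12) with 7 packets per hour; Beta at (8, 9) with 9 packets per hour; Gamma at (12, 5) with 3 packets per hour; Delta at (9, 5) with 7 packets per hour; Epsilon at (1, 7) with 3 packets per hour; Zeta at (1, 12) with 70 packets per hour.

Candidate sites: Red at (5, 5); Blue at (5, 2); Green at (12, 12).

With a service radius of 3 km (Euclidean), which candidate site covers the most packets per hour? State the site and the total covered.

Coverage radius r = 3 km; a point is covered iff (Δx)²+(Δy)² ≤ 3² = 9.
  Red (5, 5): covers {none} → 0
  Blue (5, 2): covers {none} → 0
  Green (12, 12): covers {Alpha} → 7
Maximum coverage at Green: 7 packets per hour.

Green, covering 7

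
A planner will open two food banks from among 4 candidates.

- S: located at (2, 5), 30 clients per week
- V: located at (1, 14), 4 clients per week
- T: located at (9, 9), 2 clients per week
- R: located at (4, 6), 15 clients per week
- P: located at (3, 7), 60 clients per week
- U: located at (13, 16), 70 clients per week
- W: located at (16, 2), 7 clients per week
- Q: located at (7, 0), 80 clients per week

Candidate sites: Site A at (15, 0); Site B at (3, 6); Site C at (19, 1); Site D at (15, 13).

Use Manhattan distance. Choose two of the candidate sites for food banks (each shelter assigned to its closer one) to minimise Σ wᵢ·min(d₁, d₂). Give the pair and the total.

Evaluate every pair (each demand assigned to the nearer of the two):
  {Site B, Site D}: total = 1427
  {Site A, Site B}: total = 2114
  {Site B, Site C}: total = 2421
  {Site A, Site D}: total = 2966
  {Site C, Site D}: total = 3478
  {Site A, Site C}: total = 3998
Best pair: {Site B, Site D} with total 1427.

{Site B, Site D}, total 1427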